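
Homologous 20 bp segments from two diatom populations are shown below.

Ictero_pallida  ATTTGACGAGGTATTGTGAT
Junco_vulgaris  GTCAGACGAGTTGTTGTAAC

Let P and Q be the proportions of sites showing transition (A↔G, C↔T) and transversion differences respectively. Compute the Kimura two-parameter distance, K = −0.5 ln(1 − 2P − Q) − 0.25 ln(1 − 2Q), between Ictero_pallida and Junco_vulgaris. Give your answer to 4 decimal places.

0.5139

Mismatches occur at site 1 (A→G, transition), site 3 (T→C, transition), site 4 (T→A, transversion), site 11 (G→T, transversion), site 13 (A→G, transition), site 18 (G→A, transition), site 20 (T→C, transition).
Of the 7 differences, 5 transitions and 2 transversions over 20 sites: P = 5/20 = 0.250000, Q = 2/20 = 0.100000.
d = −0.5·ln(0.400000) − 0.25·ln(0.800000) = −0.5·(-0.916291) − 0.25·(-0.223144) = 0.5139.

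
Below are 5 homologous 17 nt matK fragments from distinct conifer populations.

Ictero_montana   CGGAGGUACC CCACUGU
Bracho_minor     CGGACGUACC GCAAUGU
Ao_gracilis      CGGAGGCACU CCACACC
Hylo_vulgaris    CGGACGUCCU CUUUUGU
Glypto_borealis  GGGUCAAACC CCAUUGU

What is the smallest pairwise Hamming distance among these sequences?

Pairwise Hamming distances:
  Ictero_montana vs Bracho_minor: 3
  Ictero_montana vs Ao_gracilis: 5
  Ictero_montana vs Hylo_vulgaris: 6
  Ictero_montana vs Glypto_borealis: 6
  Bracho_minor vs Ao_gracilis: 8
  Bracho_minor vs Hylo_vulgaris: 6
  Bracho_minor vs Glypto_borealis: 6
  Ao_gracilis vs Hylo_vulgaris: 9
  Ao_gracilis vs Glypto_borealis: 10
  Hylo_vulgaris vs Glypto_borealis: 8
The smallest is 3, between Ictero_montana and Bracho_minor.

3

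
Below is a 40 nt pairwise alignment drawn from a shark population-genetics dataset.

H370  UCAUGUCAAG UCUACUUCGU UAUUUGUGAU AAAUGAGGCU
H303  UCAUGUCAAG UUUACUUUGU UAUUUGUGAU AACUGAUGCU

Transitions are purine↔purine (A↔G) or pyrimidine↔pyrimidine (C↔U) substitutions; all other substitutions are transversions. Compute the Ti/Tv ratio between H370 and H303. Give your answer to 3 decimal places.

Mismatches occur at site 12 (C/U, transition), site 18 (C/U, transition), site 33 (A/C, transversion), site 37 (G/U, transversion).
Of the 4 differences, 2 transitions and 2 transversions, so Ti/Tv = 2/2 = 1.000.

1.000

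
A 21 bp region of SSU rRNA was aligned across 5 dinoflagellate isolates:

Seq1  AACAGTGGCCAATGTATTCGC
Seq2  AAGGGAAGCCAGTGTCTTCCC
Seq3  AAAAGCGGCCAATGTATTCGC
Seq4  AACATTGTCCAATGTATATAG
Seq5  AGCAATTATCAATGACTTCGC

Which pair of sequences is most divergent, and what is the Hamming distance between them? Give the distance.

Pairwise Hamming distances:
  Seq1 vs Seq2: 7
  Seq1 vs Seq3: 2
  Seq1 vs Seq4: 6
  Seq1 vs Seq5: 7
  Seq2 vs Seq3: 7
  Seq2 vs Seq4: 12
  Seq2 vs Seq5: 11
  Seq3 vs Seq4: 8
  Seq3 vs Seq5: 9
  Seq4 vs Seq5: 11
The largest is 12, between Seq2 and Seq4.

12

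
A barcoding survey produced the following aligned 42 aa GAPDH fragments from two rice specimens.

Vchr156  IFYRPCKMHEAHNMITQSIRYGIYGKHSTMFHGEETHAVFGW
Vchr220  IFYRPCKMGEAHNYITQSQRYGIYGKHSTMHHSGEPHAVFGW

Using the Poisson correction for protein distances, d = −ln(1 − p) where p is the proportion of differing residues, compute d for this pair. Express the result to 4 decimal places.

0.1823

The sequences differ at positions 9 (H/G), 14 (M/Y), 19 (I/Q), 31 (F/H), 33 (G/S), 34 (E/G), 36 (T/P).
p = 7/42 = 0.166667.
d = −ln(1 − 0.166667) = −ln(0.833333) = 0.1823.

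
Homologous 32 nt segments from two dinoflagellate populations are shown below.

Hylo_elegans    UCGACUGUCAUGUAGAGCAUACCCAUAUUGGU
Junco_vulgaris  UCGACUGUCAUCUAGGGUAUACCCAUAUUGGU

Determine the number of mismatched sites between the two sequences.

3

Mismatches occur at site 12 (G/C), site 16 (A/G), site 18 (C/U).
That gives 3 mismatches out of 32 aligned sites, so the Hamming distance is 3.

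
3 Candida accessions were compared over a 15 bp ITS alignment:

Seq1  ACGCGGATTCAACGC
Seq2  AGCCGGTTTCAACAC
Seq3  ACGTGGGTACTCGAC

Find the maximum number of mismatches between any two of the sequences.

Pairwise Hamming distances:
  Seq1 vs Seq2: 4
  Seq1 vs Seq3: 7
  Seq2 vs Seq3: 8
The largest is 8, between Seq2 and Seq3.

8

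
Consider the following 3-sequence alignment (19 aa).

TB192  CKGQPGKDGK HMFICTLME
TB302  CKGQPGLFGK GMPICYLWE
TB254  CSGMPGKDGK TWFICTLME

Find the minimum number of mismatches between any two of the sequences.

Pairwise Hamming distances:
  TB192 vs TB302: 6
  TB192 vs TB254: 4
  TB302 vs TB254: 9
The smallest is 4, between TB192 and TB254.

4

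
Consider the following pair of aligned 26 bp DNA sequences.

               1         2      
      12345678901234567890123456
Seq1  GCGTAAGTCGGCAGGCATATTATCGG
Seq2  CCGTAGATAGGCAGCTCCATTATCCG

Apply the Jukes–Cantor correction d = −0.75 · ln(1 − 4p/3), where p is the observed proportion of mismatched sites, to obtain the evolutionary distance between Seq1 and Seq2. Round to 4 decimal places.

0.4643

Differing sites — 1:G/C; 6:A/G; 7:G/A; 9:C/A; 15:G/C; 16:C/T; 17:A/C; 18:T/C; 25:G/C.
p = 9/26 = 0.346154.
d = −0.75 · ln(1 − (4/3)·0.346154) = −0.75 · ln(0.538461) = −0.75 · (-0.619040) = 0.4643.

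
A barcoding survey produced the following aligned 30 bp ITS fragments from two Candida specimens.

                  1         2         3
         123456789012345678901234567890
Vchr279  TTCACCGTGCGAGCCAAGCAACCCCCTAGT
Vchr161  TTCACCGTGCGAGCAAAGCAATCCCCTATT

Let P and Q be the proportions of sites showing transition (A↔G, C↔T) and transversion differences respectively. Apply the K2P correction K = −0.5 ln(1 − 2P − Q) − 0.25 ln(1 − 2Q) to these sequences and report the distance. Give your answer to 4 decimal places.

0.1073

Mismatches occur at site 15 (C↔A, transversion), site 22 (C↔T, transition), site 29 (G↔T, transversion).
Of the 3 differences, 1 transition and 2 transversions over 30 sites: P = 1/30 = 0.033333, Q = 2/30 = 0.066667.
d = −0.5·ln(0.866667) − 0.25·ln(0.866666) = −0.5·(-0.143100) − 0.25·(-0.143102) = 0.1073.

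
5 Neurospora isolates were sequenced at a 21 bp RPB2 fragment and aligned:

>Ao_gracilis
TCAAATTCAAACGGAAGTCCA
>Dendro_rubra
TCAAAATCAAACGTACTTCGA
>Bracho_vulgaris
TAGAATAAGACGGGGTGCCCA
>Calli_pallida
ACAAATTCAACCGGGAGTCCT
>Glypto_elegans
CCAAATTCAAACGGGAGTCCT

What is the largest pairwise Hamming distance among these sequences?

14

Pairwise Hamming distances:
  Ao_gracilis vs Dendro_rubra: 5
  Ao_gracilis vs Bracho_vulgaris: 10
  Ao_gracilis vs Calli_pallida: 4
  Ao_gracilis vs Glypto_elegans: 3
  Dendro_rubra vs Bracho_vulgaris: 14
  Dendro_rubra vs Calli_pallida: 9
  Dendro_rubra vs Glypto_elegans: 8
  Bracho_vulgaris vs Calli_pallida: 10
  Bracho_vulgaris vs Glypto_elegans: 11
  Calli_pallida vs Glypto_elegans: 2
The largest is 14, between Dendro_rubra and Bracho_vulgaris.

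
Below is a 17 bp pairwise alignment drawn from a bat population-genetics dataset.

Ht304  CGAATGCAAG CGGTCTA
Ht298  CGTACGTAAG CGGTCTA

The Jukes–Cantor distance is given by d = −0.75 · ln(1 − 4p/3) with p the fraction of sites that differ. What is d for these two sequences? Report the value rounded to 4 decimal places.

Mismatches occur at site 3 (A↔T), site 5 (T↔C), site 7 (C↔T).
p = 3/17 = 0.176471.
d = −0.75 · ln(1 − (4/3)·0.176471) = −0.75 · ln(0.764705) = −0.75 · (-0.268265) = 0.2012.

0.2012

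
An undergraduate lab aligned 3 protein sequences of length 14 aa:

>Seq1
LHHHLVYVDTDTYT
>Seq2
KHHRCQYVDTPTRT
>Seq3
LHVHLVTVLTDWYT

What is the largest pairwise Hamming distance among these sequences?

Pairwise Hamming distances:
  Seq1 vs Seq2: 6
  Seq1 vs Seq3: 4
  Seq2 vs Seq3: 10
The largest is 10, between Seq2 and Seq3.

10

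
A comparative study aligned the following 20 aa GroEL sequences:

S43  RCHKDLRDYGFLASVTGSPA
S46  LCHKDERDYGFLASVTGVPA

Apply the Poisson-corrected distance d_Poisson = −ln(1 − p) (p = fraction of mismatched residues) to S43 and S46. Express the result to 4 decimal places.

0.1625

Mismatches occur at site 1 (R→L), site 6 (L→E), site 18 (S→V).
p = 3/20 = 0.150000.
d = −ln(1 − 0.150000) = −ln(0.850000) = 0.1625.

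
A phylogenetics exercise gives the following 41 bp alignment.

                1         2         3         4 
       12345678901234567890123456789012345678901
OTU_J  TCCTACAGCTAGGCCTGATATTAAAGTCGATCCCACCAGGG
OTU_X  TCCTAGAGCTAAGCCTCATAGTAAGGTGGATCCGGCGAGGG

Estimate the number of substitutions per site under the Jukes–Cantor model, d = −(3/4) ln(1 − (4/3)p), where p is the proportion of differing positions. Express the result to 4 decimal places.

The sequences differ at positions 6 (C/G), 12 (G/A), 17 (G/C), 21 (T/G), 25 (A/G), 28 (C/G), 34 (C/G), 35 (A/G), 37 (C/G).
p = 9/41 = 0.219512.
d = −0.75 · ln(1 − (4/3)·0.219512) = −0.75 · ln(0.707317) = −0.75 · (-0.346276) = 0.2597.

0.2597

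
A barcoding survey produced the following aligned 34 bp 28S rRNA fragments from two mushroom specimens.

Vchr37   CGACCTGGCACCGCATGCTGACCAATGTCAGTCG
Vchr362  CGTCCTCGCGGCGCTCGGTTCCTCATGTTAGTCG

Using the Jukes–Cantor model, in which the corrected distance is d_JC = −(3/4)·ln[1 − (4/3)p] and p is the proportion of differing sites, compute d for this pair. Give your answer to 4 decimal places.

0.4770

Mismatches occur at site 3 (A↔T), site 7 (G↔C), site 10 (A↔G), site 11 (C↔G), site 15 (A↔T), site 16 (T↔C), site 18 (C↔G), site 20 (G↔T), site 21 (A↔C), site 23 (C↔T), site 24 (A↔C), site 29 (C↔T).
p = 12/34 = 0.352941.
d = −0.75 · ln(1 − (4/3)·0.352941) = −0.75 · ln(0.529412) = −0.75 · (-0.635988) = 0.4770.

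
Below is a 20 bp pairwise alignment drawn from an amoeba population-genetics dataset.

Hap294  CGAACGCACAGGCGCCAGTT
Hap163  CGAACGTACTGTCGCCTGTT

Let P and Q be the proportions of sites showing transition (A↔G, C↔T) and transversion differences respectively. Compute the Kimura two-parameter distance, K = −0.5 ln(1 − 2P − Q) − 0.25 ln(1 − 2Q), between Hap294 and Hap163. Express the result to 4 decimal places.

The sequences differ at positions 7 (C/T, transition), 10 (A/T, transversion), 12 (G/T, transversion), 17 (A/T, transversion).
Of the 4 differences, 1 transition and 3 transversions over 20 sites: P = 1/20 = 0.050000, Q = 3/20 = 0.150000.
d = −0.5·ln(0.750000) − 0.25·ln(0.700000) = −0.5·(-0.287682) − 0.25·(-0.356675) = 0.2330.

0.2330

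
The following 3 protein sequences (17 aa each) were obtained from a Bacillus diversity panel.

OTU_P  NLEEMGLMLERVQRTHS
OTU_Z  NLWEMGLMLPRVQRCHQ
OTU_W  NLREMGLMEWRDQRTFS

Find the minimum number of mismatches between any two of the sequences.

4

Pairwise Hamming distances:
  OTU_P vs OTU_Z: 4
  OTU_P vs OTU_W: 5
  OTU_Z vs OTU_W: 7
The smallest is 4, between OTU_P and OTU_Z.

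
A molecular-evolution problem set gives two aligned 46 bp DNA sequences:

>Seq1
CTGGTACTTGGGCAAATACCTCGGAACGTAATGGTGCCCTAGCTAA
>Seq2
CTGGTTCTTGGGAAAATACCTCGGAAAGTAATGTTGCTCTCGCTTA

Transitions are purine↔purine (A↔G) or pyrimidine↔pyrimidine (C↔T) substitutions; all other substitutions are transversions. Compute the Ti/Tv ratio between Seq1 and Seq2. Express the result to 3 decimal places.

Mismatches occur at site 6 (A→T, transversion), site 13 (C→A, transversion), site 27 (C→A, transversion), site 34 (G→T, transversion), site 38 (C→T, transition), site 41 (A→C, transversion), site 45 (A→T, transversion).
Of the 7 differences, 1 transition and 6 transversions, so Ti/Tv = 1/6 = 0.167.

0.167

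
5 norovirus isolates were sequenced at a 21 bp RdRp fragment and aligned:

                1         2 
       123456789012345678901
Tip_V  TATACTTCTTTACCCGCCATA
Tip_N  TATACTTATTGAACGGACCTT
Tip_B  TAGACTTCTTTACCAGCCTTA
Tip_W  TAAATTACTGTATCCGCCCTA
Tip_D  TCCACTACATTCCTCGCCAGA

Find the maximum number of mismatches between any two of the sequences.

14

Pairwise Hamming distances:
  Tip_V vs Tip_N: 7
  Tip_V vs Tip_B: 3
  Tip_V vs Tip_W: 6
  Tip_V vs Tip_D: 7
  Tip_N vs Tip_B: 8
  Tip_N vs Tip_W: 10
  Tip_N vs Tip_D: 14
  Tip_B vs Tip_W: 7
  Tip_B vs Tip_D: 9
  Tip_W vs Tip_D: 10
The largest is 14, between Tip_N and Tip_D.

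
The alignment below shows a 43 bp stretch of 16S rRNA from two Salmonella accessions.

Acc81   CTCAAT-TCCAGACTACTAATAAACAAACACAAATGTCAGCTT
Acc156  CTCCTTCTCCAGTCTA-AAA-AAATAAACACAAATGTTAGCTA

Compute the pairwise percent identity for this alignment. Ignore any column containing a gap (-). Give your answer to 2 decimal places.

82.50%

Excluding the 3 gap columns leaves 40 comparable sites.
The sequences differ at positions 4 (A/C), 5 (A/T), 13 (A/T), 18 (T/A), 25 (C/T), 38 (C/T), 43 (T/A).
33 of the 40 comparable sites match, so the percent identity is 33/40 × 100 = 82.50%.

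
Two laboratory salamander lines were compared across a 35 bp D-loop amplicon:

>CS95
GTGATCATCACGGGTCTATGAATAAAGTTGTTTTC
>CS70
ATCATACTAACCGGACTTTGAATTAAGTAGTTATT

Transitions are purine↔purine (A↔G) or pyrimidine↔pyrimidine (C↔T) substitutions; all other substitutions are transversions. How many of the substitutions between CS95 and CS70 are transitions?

The sequences differ at positions 1 (G/A, transition), 3 (G/C, transversion), 6 (C/A, transversion), 7 (A/C, transversion), 9 (C/A, transversion), 12 (G/C, transversion), 15 (T/A, transversion), 18 (A/T, transversion), 24 (A/T, transversion), 29 (T/A, transversion), 33 (T/A, transversion), 35 (C/T, transition).
Of the 12 differences, 2 transitions and 10 transversions, so the answer is 2.

2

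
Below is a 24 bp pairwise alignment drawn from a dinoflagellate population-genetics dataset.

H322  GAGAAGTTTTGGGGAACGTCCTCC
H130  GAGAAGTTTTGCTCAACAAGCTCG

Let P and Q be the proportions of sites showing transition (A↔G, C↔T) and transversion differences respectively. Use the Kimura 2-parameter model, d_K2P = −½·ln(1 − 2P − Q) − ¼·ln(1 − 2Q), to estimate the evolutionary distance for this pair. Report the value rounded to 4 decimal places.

0.3760

Mismatches occur at site 12 (G→C, transversion), site 13 (G→T, transversion), site 14 (G→C, transversion), site 18 (G→A, transition), site 19 (T→A, transversion), site 20 (C→G, transversion), site 24 (C→G, transversion).
Of the 7 differences, 1 transition and 6 transversions over 24 sites: P = 1/24 = 0.041667, Q = 6/24 = 0.250000.
d = −0.5·ln(0.666666) − 0.25·ln(0.500000) = −0.5·(-0.405466) − 0.25·(-0.693147) = 0.3760.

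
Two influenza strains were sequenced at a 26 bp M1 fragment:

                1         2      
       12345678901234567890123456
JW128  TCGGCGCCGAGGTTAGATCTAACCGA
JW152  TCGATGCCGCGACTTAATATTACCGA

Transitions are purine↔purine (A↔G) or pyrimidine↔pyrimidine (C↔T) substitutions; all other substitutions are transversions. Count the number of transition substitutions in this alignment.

5

Differing sites — 4:G/A (Ti); 5:C/T (Ti); 10:A/C (Tv); 12:G/A (Ti); 13:T/C (Ti); 15:A/T (Tv); 16:G/A (Ti); 19:C/A (Tv); 21:A/T (Tv).
Of the 9 differences, 5 transitions and 4 transversions, so the answer is 5.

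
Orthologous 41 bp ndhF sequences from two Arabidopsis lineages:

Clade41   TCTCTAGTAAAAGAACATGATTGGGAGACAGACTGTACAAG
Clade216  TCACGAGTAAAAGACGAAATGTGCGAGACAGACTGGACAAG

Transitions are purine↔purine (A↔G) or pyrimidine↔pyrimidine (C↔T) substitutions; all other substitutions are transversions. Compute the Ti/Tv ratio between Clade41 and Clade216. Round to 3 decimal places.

0.111

The sequences differ at positions 3 (T/A, transversion), 5 (T/G, transversion), 15 (A/C, transversion), 16 (C/G, transversion), 18 (T/A, transversion), 19 (G/A, transition), 20 (A/T, transversion), 21 (T/G, transversion), 24 (G/C, transversion), 36 (T/G, transversion).
Of the 10 differences, 1 transition and 9 transversions, so Ti/Tv = 1/9 = 0.111.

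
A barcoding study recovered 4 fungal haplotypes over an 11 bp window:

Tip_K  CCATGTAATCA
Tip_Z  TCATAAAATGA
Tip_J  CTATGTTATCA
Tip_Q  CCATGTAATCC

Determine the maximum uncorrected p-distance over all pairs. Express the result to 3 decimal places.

0.545

Pairwise Hamming distances:
  Tip_K vs Tip_Z: 4
  Tip_K vs Tip_J: 2
  Tip_K vs Tip_Q: 1
  Tip_Z vs Tip_J: 6
  Tip_Z vs Tip_Q: 5
  Tip_J vs Tip_Q: 3
The largest is 6 mismatches, between Tip_Z and Tip_J; p = 6/11 = 0.545.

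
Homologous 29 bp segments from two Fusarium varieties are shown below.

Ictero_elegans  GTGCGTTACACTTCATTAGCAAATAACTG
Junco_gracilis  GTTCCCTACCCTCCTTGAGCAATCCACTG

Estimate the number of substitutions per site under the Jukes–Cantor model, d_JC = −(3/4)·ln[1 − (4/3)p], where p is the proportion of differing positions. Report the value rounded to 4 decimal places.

0.4618

The sequences differ at positions 3 (G/T), 5 (G/C), 6 (T/C), 10 (A/C), 13 (T/C), 15 (A/T), 17 (T/G), 23 (A/T), 24 (T/C), 25 (A/C).
p = 10/29 = 0.344828.
d = −0.75 · ln(1 − (4/3)·0.344828) = −0.75 · ln(0.540229) = −0.75 · (-0.615762) = 0.4618.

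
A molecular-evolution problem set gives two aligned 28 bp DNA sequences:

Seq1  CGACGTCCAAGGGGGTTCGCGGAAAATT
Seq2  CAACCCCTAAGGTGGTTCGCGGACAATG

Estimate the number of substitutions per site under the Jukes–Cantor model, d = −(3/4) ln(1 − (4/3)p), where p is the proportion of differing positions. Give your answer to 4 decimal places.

0.3041

Mismatches occur at site 2 (G→A), site 5 (G→C), site 6 (T→C), site 8 (C→T), site 13 (G→T), site 24 (A→C), site 28 (T→G).
p = 7/28 = 0.250000.
d = −0.75 · ln(1 − (4/3)·0.250000) = −0.75 · ln(0.666667) = −0.75 · (-0.405465) = 0.3041.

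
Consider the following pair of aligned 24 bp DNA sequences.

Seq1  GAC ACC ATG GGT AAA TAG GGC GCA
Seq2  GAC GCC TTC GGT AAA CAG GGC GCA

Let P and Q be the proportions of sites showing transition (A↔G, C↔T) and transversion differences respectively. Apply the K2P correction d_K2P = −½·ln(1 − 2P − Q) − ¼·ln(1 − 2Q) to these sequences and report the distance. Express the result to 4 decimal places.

0.1894

Mismatches occur at site 4 (A↔G, transition), site 7 (A↔T, transversion), site 9 (G↔C, transversion), site 16 (T↔C, transition).
Of the 4 differences, 2 transitions and 2 transversions over 24 sites: P = 2/24 = 0.083333, Q = 2/24 = 0.083333.
d = −0.5·ln(0.750001) − 0.25·ln(0.833334) = −0.5·(-0.287681) − 0.25·(-0.182321) = 0.1894.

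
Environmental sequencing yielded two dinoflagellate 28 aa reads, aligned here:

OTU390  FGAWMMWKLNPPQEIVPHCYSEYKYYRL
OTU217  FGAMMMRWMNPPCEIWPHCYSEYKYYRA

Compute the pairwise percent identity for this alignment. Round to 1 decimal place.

Differing sites — 4:W/M; 7:W/R; 8:K/W; 9:L/M; 13:Q/C; 16:V/W; 28:L/A.
21 of the 28 sites match, so the percent identity is 21/28 × 100 = 75.0%.

75.0%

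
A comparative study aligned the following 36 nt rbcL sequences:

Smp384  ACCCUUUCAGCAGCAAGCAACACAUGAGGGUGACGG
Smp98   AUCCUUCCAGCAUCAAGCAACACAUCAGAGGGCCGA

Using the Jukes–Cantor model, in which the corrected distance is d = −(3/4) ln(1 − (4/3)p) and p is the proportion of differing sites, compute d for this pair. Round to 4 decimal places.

The sequences differ at positions 2 (C/U), 7 (U/C), 13 (G/U), 26 (G/C), 29 (G/A), 31 (U/G), 33 (A/C), 36 (G/A).
p = 8/36 = 0.222222.
d = −0.75 · ln(1 − (4/3)·0.222222) = −0.75 · ln(0.703704) = −0.75 · (-0.351397) = 0.2635.

0.2635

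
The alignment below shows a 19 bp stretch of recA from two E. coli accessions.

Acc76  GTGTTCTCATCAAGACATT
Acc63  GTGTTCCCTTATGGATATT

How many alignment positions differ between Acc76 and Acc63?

6

Mismatches occur at site 7 (T↔C), site 9 (A↔T), site 11 (C↔A), site 12 (A↔T), site 13 (A↔G), site 16 (C↔T).
That gives 6 mismatches out of 19 aligned sites, so the Hamming distance is 6.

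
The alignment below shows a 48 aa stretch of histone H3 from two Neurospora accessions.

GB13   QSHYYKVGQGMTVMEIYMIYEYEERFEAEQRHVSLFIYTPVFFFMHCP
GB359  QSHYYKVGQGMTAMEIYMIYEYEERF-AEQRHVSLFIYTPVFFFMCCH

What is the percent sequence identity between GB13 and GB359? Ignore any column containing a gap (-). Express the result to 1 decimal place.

Excluding the 1 gap column leaves 47 comparable sites.
The sequences differ at positions 13 (V/A), 46 (H/C), 48 (P/H).
44 of the 47 comparable sites match, so the percent identity is 44/47 × 100 = 93.6%.

93.6%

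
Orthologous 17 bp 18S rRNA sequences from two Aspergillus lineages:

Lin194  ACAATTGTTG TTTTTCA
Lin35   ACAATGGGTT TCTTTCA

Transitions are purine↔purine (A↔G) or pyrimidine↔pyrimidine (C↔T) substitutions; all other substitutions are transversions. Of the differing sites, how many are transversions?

3

Mismatches occur at site 6 (T→G, transversion), site 8 (T→G, transversion), site 10 (G→T, transversion), site 12 (T→C, transition).
Of the 4 differences, 1 transition and 3 transversions, so the answer is 3.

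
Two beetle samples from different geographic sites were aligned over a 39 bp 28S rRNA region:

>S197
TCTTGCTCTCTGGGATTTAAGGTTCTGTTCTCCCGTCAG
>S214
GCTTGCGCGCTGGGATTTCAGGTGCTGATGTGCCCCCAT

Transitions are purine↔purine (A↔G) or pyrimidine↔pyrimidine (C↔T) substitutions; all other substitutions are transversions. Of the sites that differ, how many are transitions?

1

The sequences differ at positions 1 (T/G, transversion), 7 (T/G, transversion), 9 (T/G, transversion), 19 (A/C, transversion), 24 (T/G, transversion), 28 (T/A, transversion), 30 (C/G, transversion), 32 (C/G, transversion), 35 (G/C, transversion), 36 (T/C, transition), 39 (G/T, transversion).
Of the 11 differences, 1 transition and 10 transversions, so the answer is 1.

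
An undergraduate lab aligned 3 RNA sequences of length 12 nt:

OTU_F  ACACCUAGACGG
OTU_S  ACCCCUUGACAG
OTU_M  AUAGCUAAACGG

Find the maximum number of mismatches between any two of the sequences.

6

Pairwise Hamming distances:
  OTU_F vs OTU_S: 3
  OTU_F vs OTU_M: 3
  OTU_S vs OTU_M: 6
The largest is 6, between OTU_S and OTU_M.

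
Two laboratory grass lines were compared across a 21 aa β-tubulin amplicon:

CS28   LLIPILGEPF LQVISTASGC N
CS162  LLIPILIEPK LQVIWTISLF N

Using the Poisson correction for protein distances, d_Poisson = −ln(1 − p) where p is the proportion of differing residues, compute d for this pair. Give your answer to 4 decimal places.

0.3365

Mismatches occur at site 7 (G/I), site 10 (F/K), site 15 (S/W), site 17 (A/I), site 19 (G/L), site 20 (C/F).
p = 6/21 = 0.285714.
d = −ln(1 − 0.285714) = −ln(0.714286) = 0.3365.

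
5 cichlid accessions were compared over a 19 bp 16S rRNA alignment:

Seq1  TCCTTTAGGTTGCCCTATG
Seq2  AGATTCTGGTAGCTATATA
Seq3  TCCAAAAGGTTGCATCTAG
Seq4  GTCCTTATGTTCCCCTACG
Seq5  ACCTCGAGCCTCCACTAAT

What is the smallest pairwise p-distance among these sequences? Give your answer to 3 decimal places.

0.316

Pairwise Hamming distances:
  Seq1 vs Seq2: 9
  Seq1 vs Seq3: 8
  Seq1 vs Seq4: 6
  Seq1 vs Seq5: 9
  Seq2 vs Seq3: 14
  Seq2 vs Seq4: 13
  Seq2 vs Seq5: 13
  Seq3 vs Seq4: 12
  Seq3 vs Seq5: 11
  Seq4 vs Seq5: 11
The smallest is 6 mismatches, between Seq1 and Seq4; p = 6/19 = 0.316.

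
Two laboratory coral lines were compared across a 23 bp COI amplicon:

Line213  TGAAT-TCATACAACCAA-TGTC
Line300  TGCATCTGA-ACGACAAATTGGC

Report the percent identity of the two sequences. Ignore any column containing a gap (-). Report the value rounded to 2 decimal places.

Excluding the 3 gap columns leaves 20 comparable sites.
Differing sites — 3:A/C; 8:C/G; 13:A/G; 16:C/A; 22:T/G.
15 of the 20 comparable sites match, so the percent identity is 15/20 × 100 = 75.00%.

75.00%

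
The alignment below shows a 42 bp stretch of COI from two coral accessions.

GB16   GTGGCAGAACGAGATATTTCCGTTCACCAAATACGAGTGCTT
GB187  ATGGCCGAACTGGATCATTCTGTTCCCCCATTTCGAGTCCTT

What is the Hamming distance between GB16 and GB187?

Mismatches occur at site 1 (G↔A), site 6 (A↔C), site 11 (G↔T), site 12 (A↔G), site 16 (A↔C), site 17 (T↔A), site 21 (C↔T), site 26 (A↔C), site 29 (A↔C), site 31 (A↔T), site 33 (A↔T), site 39 (G↔C).
That gives 12 mismatches out of 42 aligned sites, so the Hamming distance is 12.

12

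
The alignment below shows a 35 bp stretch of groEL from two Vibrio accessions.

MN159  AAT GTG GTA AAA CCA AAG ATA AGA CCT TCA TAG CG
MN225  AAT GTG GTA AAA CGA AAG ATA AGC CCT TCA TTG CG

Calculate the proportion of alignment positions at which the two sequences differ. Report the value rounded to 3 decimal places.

Differing sites — 14:C/G; 24:A/C; 32:A/T.
There are 3 differences over 35 sites, so p = 3/35 = 0.086.

0.086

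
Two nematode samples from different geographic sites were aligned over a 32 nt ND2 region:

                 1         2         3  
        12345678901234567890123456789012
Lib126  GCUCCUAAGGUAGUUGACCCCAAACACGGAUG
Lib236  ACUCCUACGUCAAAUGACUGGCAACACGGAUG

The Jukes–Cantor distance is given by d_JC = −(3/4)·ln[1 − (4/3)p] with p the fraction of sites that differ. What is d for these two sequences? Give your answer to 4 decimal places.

The sequences differ at positions 1 (G/A), 8 (A/C), 10 (G/U), 11 (U/C), 13 (G/A), 14 (U/A), 19 (C/U), 20 (C/G), 21 (C/G), 22 (A/C).
p = 10/32 = 0.312500.
d = −0.75 · ln(1 − (4/3)·0.312500) = −0.75 · ln(0.583333) = −0.75 · (-0.538997) = 0.4042.

0.4042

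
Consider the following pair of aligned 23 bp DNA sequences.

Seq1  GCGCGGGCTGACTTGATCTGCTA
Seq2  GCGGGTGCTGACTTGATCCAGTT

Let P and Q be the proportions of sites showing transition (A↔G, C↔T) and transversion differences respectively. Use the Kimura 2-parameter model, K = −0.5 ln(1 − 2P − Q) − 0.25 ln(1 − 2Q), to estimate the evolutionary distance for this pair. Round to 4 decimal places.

0.3206

Mismatches occur at site 4 (C/G, transversion), site 6 (G/T, transversion), site 19 (T/C, transition), site 20 (G/A, transition), site 21 (C/G, transversion), site 23 (A/T, transversion).
Of the 6 differences, 2 transitions and 4 transversions over 23 sites: P = 2/23 = 0.086957, Q = 4/23 = 0.173913.
d = −0.5·ln(0.652173) − 0.25·ln(0.652174) = −0.5·(-0.427445) − 0.25·(-0.427444) = 0.3206.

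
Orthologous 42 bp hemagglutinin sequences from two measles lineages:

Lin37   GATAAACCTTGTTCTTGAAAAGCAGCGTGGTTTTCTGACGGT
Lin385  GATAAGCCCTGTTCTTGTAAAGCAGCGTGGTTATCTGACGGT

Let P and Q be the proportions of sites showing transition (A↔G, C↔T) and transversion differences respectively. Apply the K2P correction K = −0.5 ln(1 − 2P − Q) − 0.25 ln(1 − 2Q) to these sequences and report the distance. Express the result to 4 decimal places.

0.1021

Mismatches occur at site 6 (A/G, transition), site 9 (T/C, transition), site 18 (A/T, transversion), site 33 (T/A, transversion).
Of the 4 differences, 2 transitions and 2 transversions over 42 sites: P = 2/42 = 0.047619, Q = 2/42 = 0.047619.
d = −0.5·ln(0.857143) − 0.25·ln(0.904762) = −0.5·(-0.154151) − 0.25·(-0.100083) = 0.1021.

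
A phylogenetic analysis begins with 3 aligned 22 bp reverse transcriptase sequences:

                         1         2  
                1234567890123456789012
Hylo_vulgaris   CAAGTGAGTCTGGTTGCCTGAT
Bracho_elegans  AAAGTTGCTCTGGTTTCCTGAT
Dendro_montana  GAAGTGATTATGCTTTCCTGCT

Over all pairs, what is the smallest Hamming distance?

Pairwise Hamming distances:
  Hylo_vulgaris vs Bracho_elegans: 5
  Hylo_vulgaris vs Dendro_montana: 6
  Bracho_elegans vs Dendro_montana: 7
The smallest is 5, between Hylo_vulgaris and Bracho_elegans.

5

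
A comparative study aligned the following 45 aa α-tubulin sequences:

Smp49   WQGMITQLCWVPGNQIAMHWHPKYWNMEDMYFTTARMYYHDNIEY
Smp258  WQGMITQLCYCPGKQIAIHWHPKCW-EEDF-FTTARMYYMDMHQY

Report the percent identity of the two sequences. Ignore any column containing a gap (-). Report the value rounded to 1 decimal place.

Excluding the 2 gap columns leaves 43 comparable sites.
The sequences differ at positions 10 (W/Y), 11 (V/C), 14 (N/K), 18 (M/I), 24 (Y/C), 27 (M/E), 30 (M/F), 40 (H/M), 42 (N/M), 43 (I/H), 44 (E/Q).
32 of the 43 comparable sites match, so the percent identity is 32/43 × 100 = 74.4%.

74.4%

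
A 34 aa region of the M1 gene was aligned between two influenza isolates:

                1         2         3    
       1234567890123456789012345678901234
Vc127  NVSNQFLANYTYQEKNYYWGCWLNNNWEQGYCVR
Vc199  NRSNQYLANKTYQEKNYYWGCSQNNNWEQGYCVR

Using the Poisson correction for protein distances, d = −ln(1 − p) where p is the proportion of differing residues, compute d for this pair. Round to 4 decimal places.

0.1591

The sequences differ at positions 2 (V/R), 6 (F/Y), 10 (Y/K), 22 (W/S), 23 (L/Q).
p = 5/34 = 0.147059.
d = −ln(1 − 0.147059) = −ln(0.852941) = 0.1591.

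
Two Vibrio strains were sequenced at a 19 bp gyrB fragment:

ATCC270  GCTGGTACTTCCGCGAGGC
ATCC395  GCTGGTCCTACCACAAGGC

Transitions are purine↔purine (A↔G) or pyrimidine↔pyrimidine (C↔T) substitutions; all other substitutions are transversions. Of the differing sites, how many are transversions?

Differing sites — 7:A/C (Tv); 10:T/A (Tv); 13:G/A (Ti); 15:G/A (Ti).
Of the 4 differences, 2 transitions and 2 transversions, so the answer is 2.

2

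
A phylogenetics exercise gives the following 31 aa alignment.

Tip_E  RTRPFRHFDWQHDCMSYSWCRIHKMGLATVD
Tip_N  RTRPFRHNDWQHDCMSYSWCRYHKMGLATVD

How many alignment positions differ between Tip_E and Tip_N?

2

The sequences differ at positions 8 (F/N), 22 (I/Y).
That gives 2 mismatches out of 31 aligned sites, so the Hamming distance is 2.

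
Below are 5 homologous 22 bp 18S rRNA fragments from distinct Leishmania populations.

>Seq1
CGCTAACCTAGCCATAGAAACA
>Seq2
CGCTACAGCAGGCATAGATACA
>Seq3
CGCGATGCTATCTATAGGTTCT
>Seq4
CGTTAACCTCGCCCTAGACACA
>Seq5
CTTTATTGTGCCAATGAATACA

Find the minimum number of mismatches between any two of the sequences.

Pairwise Hamming distances:
  Seq1 vs Seq2: 6
  Seq1 vs Seq3: 9
  Seq1 vs Seq4: 4
  Seq1 vs Seq5: 11
  Seq2 vs Seq3: 11
  Seq2 vs Seq4: 9
  Seq2 vs Seq5: 11
  Seq3 vs Seq4: 12
  Seq3 vs Seq5: 13
  Seq4 vs Seq5: 11
The smallest is 4, between Seq1 and Seq4.

4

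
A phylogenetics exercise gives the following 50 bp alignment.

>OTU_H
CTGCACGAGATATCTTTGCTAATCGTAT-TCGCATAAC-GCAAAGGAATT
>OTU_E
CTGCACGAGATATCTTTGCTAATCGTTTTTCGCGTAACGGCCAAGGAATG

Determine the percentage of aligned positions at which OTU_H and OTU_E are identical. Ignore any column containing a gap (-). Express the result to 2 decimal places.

Excluding the 2 gap columns leaves 48 comparable sites.
Differing sites — 27:A/T; 34:A/G; 42:A/C; 50:T/G.
44 of the 48 comparable sites match, so the percent identity is 44/48 × 100 = 91.67%.

91.67%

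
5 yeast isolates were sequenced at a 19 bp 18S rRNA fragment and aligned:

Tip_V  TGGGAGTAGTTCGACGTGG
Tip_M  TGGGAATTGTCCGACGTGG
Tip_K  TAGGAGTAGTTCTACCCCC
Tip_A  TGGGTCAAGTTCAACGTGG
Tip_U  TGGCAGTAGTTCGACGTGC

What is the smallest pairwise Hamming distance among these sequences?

2

Pairwise Hamming distances:
  Tip_V vs Tip_M: 3
  Tip_V vs Tip_K: 6
  Tip_V vs Tip_A: 4
  Tip_V vs Tip_U: 2
  Tip_M vs Tip_K: 9
  Tip_M vs Tip_A: 6
  Tip_M vs Tip_U: 5
  Tip_K vs Tip_A: 9
  Tip_K vs Tip_U: 6
  Tip_A vs Tip_U: 6
The smallest is 2, between Tip_V and Tip_U.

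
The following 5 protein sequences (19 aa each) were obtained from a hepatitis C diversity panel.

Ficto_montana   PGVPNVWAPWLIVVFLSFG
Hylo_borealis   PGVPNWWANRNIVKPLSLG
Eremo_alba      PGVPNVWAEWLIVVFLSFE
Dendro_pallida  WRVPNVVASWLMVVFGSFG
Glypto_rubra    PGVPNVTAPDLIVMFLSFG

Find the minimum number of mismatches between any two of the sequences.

Pairwise Hamming distances:
  Ficto_montana vs Hylo_borealis: 7
  Ficto_montana vs Eremo_alba: 2
  Ficto_montana vs Dendro_pallida: 6
  Ficto_montana vs Glypto_rubra: 3
  Hylo_borealis vs Eremo_alba: 8
  Hylo_borealis vs Dendro_pallida: 12
  Hylo_borealis vs Glypto_rubra: 8
  Eremo_alba vs Dendro_pallida: 7
  Eremo_alba vs Glypto_rubra: 5
  Dendro_pallida vs Glypto_rubra: 8
The smallest is 2, between Ficto_montana and Eremo_alba.

2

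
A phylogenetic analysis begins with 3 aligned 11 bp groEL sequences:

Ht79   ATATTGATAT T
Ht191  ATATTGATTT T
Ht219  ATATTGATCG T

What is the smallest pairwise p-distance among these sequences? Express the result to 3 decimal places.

0.091

Pairwise Hamming distances:
  Ht79 vs Ht191: 1
  Ht79 vs Ht219: 2
  Ht191 vs Ht219: 2
The smallest is 1 mismatch, between Ht79 and Ht191; p = 1/11 = 0.091.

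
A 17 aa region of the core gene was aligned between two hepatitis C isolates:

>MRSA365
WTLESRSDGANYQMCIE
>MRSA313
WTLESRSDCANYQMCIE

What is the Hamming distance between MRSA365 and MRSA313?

1

Differing sites — 9:G/C.
That gives 1 mismatch out of 17 aligned sites, so the Hamming distance is 1.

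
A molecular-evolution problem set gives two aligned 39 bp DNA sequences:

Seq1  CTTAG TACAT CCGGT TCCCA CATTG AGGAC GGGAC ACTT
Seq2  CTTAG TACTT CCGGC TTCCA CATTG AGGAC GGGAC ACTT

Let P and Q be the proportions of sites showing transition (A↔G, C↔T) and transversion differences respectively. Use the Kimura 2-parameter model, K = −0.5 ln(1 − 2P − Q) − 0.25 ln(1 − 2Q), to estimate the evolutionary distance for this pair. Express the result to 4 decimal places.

0.0818

Mismatches occur at site 9 (A→T, transversion), site 15 (T→C, transition), site 17 (C→T, transition).
Of the 3 differences, 2 transitions and 1 transversion over 39 sites: P = 2/39 = 0.051282, Q = 1/39 = 0.025641.
d = −0.5·ln(0.871795) − 0.25·ln(0.948718) = −0.5·(-0.137201) − 0.25·(-0.052644) = 0.0818.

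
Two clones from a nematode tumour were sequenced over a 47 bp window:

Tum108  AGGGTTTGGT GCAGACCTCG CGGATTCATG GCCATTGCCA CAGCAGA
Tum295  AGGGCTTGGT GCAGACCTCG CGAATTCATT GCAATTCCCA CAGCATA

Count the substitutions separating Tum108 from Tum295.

6

Mismatches occur at site 5 (T→C), site 23 (G→A), site 30 (G→T), site 33 (C→A), site 37 (G→C), site 46 (G→T).
That gives 6 mismatches out of 47 aligned sites, so the Hamming distance is 6.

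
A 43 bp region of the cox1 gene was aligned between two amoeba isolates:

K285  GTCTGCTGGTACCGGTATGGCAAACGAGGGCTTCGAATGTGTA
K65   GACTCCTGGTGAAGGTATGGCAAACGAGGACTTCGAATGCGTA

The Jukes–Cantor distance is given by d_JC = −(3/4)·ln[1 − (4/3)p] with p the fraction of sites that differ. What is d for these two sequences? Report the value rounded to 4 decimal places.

Mismatches occur at site 2 (T→A), site 5 (G→C), site 11 (A→G), site 12 (C→A), site 13 (C→A), site 30 (G→A), site 40 (T→C).
p = 7/43 = 0.162791.
d = −0.75 · ln(1 − (4/3)·0.162791) = −0.75 · ln(0.782945) = −0.75 · (-0.244693) = 0.1835.

0.1835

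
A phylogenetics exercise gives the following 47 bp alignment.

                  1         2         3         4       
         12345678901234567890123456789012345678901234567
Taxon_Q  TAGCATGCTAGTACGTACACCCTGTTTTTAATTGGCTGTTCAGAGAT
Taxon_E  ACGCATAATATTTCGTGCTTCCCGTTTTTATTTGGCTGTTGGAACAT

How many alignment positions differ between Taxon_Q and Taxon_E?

The sequences differ at positions 1 (T/A), 2 (A/C), 7 (G/A), 8 (C/A), 11 (G/T), 13 (A/T), 17 (A/G), 19 (A/T), 20 (C/T), 23 (T/C), 31 (A/T), 41 (C/G), 42 (A/G), 43 (G/A), 45 (G/C).
That gives 15 mismatches out of 47 aligned sites, so the Hamming distance is 15.

15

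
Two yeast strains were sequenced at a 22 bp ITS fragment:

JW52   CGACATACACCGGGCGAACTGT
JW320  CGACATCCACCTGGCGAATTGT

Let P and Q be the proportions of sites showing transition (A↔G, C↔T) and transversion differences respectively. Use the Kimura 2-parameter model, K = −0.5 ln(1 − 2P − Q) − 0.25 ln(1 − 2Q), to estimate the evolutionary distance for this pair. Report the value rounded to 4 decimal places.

Differing sites — 7:A/C (Tv); 12:G/T (Tv); 19:C/T (Ti).
Of the 3 differences, 1 transition and 2 transversions over 22 sites: P = 1/22 = 0.045455, Q = 2/22 = 0.090909.
d = −0.5·ln(0.818181) − 0.25·ln(0.818182) = −0.5·(-0.200672) − 0.25·(-0.200670) = 0.1505.

0.1505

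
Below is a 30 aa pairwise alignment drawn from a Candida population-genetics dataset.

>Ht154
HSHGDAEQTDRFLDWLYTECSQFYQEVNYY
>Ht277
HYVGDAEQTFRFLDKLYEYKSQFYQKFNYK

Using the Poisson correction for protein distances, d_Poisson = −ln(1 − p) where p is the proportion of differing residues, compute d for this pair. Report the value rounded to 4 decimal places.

The sequences differ at positions 2 (S/Y), 3 (H/V), 10 (D/F), 15 (W/K), 18 (T/E), 19 (E/Y), 20 (C/K), 26 (E/K), 27 (V/F), 30 (Y/K).
p = 10/30 = 0.333333.
d = −ln(1 − 0.333333) = −ln(0.666667) = 0.4055.

0.4055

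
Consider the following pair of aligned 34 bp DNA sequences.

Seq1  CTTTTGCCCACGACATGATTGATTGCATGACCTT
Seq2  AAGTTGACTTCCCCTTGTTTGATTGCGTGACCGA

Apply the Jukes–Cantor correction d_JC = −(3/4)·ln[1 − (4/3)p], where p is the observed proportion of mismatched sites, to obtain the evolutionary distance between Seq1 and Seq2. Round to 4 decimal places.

0.5347

Differing sites — 1:C/A; 2:T/A; 3:T/G; 7:C/A; 9:C/T; 10:A/T; 12:G/C; 13:A/C; 15:A/T; 18:A/T; 27:A/G; 33:T/G; 34:T/A.
p = 13/34 = 0.382353.
d = −0.75 · ln(1 − (4/3)·0.382353) = −0.75 · ln(0.490196) = −0.75 · (-0.712950) = 0.5347.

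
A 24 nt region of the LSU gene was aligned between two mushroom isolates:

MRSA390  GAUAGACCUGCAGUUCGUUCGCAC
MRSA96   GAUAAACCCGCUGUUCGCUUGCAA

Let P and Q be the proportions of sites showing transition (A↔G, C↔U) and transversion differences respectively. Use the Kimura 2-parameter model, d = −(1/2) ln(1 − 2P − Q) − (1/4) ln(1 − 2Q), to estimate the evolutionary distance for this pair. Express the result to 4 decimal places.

The sequences differ at positions 5 (G/A, transition), 9 (U/C, transition), 12 (A/U, transversion), 18 (U/C, transition), 20 (C/U, transition), 24 (C/A, transversion).
Of the 6 differences, 4 transitions and 2 transversions over 24 sites: P = 4/24 = 0.166667, Q = 2/24 = 0.083333.
d = −0.5·ln(0.583333) − 0.25·ln(0.833334) = −0.5·(-0.538997) − 0.25·(-0.182321) = 0.3151.

0.3151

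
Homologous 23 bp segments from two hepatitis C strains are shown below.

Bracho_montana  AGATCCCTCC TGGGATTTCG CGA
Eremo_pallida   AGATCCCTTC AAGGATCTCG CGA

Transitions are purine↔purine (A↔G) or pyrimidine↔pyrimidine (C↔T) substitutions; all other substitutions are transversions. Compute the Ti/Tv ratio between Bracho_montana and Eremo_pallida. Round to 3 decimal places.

Mismatches occur at site 9 (C/T, transition), site 11 (T/A, transversion), site 12 (G/A, transition), site 17 (T/C, transition).
Of the 4 differences, 3 transitions and 1 transversion, so Ti/Tv = 3/1 = 3.000.

3.000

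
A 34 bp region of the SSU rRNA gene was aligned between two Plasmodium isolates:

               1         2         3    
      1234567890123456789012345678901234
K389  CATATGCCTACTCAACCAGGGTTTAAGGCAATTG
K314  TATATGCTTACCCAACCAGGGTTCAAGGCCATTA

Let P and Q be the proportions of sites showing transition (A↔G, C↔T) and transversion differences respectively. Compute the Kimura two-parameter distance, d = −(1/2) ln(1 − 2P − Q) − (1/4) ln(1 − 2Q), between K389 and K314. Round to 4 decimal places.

The sequences differ at positions 1 (C/T, transition), 8 (C/T, transition), 12 (T/C, transition), 24 (T/C, transition), 30 (A/C, transversion), 34 (G/A, transition).
Of the 6 differences, 5 transitions and 1 transversion over 34 sites: P = 5/34 = 0.147059, Q = 1/34 = 0.029412.
d = −0.5·ln(0.676470) − 0.25·ln(0.941176) = −0.5·(-0.390867) − 0.25·(-0.060625) = 0.2106.

0.2106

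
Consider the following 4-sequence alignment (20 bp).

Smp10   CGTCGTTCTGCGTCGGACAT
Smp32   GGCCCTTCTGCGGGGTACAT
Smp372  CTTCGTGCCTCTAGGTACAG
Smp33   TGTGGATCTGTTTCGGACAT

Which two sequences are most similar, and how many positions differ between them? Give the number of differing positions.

5

Pairwise Hamming distances:
  Smp10 vs Smp32: 6
  Smp10 vs Smp372: 9
  Smp10 vs Smp33: 5
  Smp32 vs Smp372: 10
  Smp32 vs Smp33: 10
  Smp372 vs Smp33: 12
The smallest is 5, between Smp10 and Smp33.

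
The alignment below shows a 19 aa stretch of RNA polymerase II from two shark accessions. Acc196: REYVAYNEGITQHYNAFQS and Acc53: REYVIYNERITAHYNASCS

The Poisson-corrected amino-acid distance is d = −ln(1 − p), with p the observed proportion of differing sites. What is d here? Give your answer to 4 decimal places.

0.3054

The sequences differ at positions 5 (A/I), 9 (G/R), 12 (Q/A), 17 (F/S), 18 (Q/C).
p = 5/19 = 0.263158.
d = −ln(1 − 0.263158) = −ln(0.736842) = 0.3054.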